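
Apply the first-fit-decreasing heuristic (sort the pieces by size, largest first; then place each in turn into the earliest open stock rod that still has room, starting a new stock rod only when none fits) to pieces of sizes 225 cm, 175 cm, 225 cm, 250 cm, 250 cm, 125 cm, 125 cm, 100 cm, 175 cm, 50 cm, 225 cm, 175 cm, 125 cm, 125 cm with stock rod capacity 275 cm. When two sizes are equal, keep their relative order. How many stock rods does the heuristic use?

10

Sorted descending: 250, 250, 225, 225, 225, 175, 175, 175, 125, 125, 125, 125, 100, 50.
  250 → stock rod 1 (new)  [load 250/275]
  250 → stock rod 2 (new)  [load 250/275]
  225 → stock rod 3 (new)  [load 225/275]
  225 → stock rod 4 (new)  [load 225/275]
  225 → stock rod 5 (new)  [load 225/275]
  175 → stock rod 6 (new)  [load 175/275]
  175 → stock rod 7 (new)  [load 175/275]
  175 → stock rod 8 (new)  [load 175/275]
  125 → stock rod 9 (new)  [load 125/275]
  125 → stock rod 9  [load 250/275]
  125 → stock rod 10 (new)  [load 125/275]
  125 → stock rod 10  [load 250/275]
  100 → stock rod 6  [load 275/275]
  50 → stock rod 3  [load 275/275]
10 stock rods opened.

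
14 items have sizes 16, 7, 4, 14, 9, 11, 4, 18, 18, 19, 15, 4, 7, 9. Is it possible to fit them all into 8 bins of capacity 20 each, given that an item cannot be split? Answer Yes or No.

Total = 155; ⌈155/20⌉ = 8.
The bound of 8 does not rule out 8, but exhaustive search shows no assignment into 8 bins of capacity 20 exists — the minimum is 9.

No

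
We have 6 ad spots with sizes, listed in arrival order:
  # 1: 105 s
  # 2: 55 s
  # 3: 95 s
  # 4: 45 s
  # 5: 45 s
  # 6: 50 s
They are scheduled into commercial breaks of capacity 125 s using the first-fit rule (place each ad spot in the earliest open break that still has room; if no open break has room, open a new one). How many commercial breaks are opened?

4

  105 → break 1 (new)  [load 105/125]
  55 → break 2 (new)  [load 55/125]
  95 → break 3 (new)  [load 95/125]
  45 → break 2  [load 100/125]
  45 → break 4 (new)  [load 45/125]
  50 → break 4  [load 95/125]
4 commercial breaks opened.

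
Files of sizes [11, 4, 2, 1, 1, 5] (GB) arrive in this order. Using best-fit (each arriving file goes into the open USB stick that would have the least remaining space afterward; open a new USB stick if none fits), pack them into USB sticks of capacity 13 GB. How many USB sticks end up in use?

  11 → USB stick 1 (new)  [load 11/13]
  4 → USB stick 2 (new)  [load 4/13]
  2 → USB stick 1  [load 13/13]
  1 → USB stick 2  [load 5/13]
  1 → USB stick 2  [load 6/13]
  5 → USB stick 2  [load 11/13]
2 USB sticks opened.

2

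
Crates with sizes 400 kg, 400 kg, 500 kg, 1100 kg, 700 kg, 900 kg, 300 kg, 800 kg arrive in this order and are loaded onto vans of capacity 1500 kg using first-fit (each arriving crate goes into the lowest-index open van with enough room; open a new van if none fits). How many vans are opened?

  400 → van 1 (new)  [load 400/1500]
  400 → van 1  [load 800/1500]
  500 → van 1  [load 1300/1500]
  1100 → van 2 (new)  [load 1100/1500]
  700 → van 3 (new)  [load 700/1500]
  900 → van 4 (new)  [load 900/1500]
  300 → van 2  [load 1400/1500]
  800 → van 3  [load 1500/1500]
4 vans opened.

4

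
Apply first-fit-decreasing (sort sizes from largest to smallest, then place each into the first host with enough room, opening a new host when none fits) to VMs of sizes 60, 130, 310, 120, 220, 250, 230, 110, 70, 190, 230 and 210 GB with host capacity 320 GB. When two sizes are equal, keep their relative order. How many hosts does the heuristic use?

8

Sorted descending: 310, 250, 230, 230, 220, 210, 190, 130, 120, 110, 70, 60.
  310 → host 1 (new)  [load 310/320]
  250 → host 2 (new)  [load 250/320]
  230 → host 3 (new)  [load 230/320]
  230 → host 4 (new)  [load 230/320]
  220 → host 5 (new)  [load 220/320]
  210 → host 6 (new)  [load 210/320]
  190 → host 7 (new)  [load 190/320]
  130 → host 7  [load 320/320]
  120 → host 8 (new)  [load 120/320]
  110 → host 6  [load 320/320]
  70 → host 2  [load 320/320]
  60 → host 3  [load 290/320]
8 hosts opened.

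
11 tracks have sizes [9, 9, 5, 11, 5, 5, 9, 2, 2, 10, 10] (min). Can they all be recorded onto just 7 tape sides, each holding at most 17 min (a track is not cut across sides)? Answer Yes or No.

Yes

A valid assignment using 6 tape sides:
  side 1: 11 + 5 = 16
  side 2: 10 + 5 + 2 = 17
  side 3: 10 + 5 + 2 = 17
  side 4: 9 = 9
  side 5: 9 = 9
  side 6: 9 = 9
That uses only 6 ≤ 7, so 7 tape sides are enough.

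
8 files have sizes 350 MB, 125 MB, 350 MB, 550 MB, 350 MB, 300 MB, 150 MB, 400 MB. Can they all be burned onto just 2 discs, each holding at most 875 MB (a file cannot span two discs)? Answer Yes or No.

No

Total = 2575 MB; ⌈2575/875⌉ = 3.
At least 3 discs are required, but only 2 are allowed.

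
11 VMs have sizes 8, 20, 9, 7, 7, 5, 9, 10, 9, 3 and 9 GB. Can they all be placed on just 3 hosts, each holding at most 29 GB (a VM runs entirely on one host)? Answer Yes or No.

Total = 96 GB; ⌈96/29⌉ = 4.
At least 4 hosts are required, but only 3 are allowed.

No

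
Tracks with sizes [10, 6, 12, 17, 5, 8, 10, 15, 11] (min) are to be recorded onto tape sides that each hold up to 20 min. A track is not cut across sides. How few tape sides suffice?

5

Total = 17 + 15 + 12 + 11 + 10 + 10 + 8 + 6 + 5 = 94 min.
Lower bound: ⌈94/20⌉ = 5 tape sides.
A packing using 5 tape sides:
  side 1: 17 = 17
  side 2: 15 + 5 = 20
  side 3: 12 + 8 = 20
  side 4: 11 + 6 = 17
  side 5: 10 + 10 = 20
This matches the lower bound, so 5 is optimal.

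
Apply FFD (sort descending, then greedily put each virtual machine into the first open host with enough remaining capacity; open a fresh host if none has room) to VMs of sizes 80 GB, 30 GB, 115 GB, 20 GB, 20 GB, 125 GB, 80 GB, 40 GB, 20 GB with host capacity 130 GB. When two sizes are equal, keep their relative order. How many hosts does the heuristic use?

Sorted descending: 125, 115, 80, 80, 40, 30, 20, 20, 20.
  125 → host 1 (new)  [load 125/130]
  115 → host 2 (new)  [load 115/130]
  80 → host 3 (new)  [load 80/130]
  80 → host 4 (new)  [load 80/130]
  40 → host 3  [load 120/130]
  30 → host 4  [load 110/130]
  20 → host 4  [load 130/130]
  20 → host 5 (new)  [load 20/130]
  20 → host 5  [load 40/130]
5 hosts opened.

5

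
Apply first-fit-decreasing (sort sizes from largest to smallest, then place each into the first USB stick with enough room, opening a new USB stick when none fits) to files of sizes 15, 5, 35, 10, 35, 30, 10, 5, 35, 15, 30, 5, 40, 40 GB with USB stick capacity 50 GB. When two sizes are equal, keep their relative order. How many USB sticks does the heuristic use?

Sorted descending: 40, 40, 35, 35, 35, 30, 30, 15, 15, 10, 10, 5, 5, 5.
  40 → USB stick 1 (new)  [load 40/50]
  40 → USB stick 2 (new)  [load 40/50]
  35 → USB stick 3 (new)  [load 35/50]
  35 → USB stick 4 (new)  [load 35/50]
  35 → USB stick 5 (new)  [load 35/50]
  30 → USB stick 6 (new)  [load 30/50]
  30 → USB stick 7 (new)  [load 30/50]
  15 → USB stick 3  [load 50/50]
  15 → USB stick 4  [load 50/50]
  10 → USB stick 1  [load 50/50]
  10 → USB stick 2  [load 50/50]
  5 → USB stick 5  [load 40/50]
  5 → USB stick 5  [load 45/50]
  5 → USB stick 5  [load 50/50]
7 USB sticks opened.

7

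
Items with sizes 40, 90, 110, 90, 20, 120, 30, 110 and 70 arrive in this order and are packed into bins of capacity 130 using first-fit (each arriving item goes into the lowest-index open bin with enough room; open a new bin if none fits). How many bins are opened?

6

  40 → bin 1 (new)  [load 40/130]
  90 → bin 1  [load 130/130]
  110 → bin 2 (new)  [load 110/130]
  90 → bin 3 (new)  [load 90/130]
  20 → bin 2  [load 130/130]
  120 → bin 4 (new)  [load 120/130]
  30 → bin 3  [load 120/130]
  110 → bin 5 (new)  [load 110/130]
  70 → bin 6 (new)  [load 70/130]
6 bins opened.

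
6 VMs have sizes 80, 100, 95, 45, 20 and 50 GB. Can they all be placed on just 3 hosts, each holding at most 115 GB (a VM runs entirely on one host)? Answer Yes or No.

No

Total = 390 GB; ⌈390/115⌉ = 4.
At least 4 hosts are required, but only 3 are allowed.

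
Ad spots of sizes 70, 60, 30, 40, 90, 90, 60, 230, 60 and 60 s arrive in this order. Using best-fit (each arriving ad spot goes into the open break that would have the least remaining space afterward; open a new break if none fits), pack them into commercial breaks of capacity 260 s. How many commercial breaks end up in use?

4

  70 → break 1 (new)  [load 70/260]
  60 → break 1  [load 130/260]
  30 → break 1  [load 160/260]
  40 → break 1  [load 200/260]
  90 → break 2 (new)  [load 90/260]
  90 → break 2  [load 180/260]
  60 → break 1  [load 260/260]
  230 → break 3 (new)  [load 230/260]
  60 → break 2  [load 240/260]
  60 → break 4 (new)  [load 60/260]
4 commercial breaks opened.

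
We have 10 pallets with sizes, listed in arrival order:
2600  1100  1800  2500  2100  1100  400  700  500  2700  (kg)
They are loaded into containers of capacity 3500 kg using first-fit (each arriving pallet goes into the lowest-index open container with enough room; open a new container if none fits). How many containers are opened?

  2600 → container 1 (new)  [load 2600/3500]
  1100 → container 2 (new)  [load 1100/3500]
  1800 → container 2  [load 2900/3500]
  2500 → container 3 (new)  [load 2500/3500]
  2100 → container 4 (new)  [load 2100/3500]
  1100 → container 4  [load 3200/3500]
  400 → container 1  [load 3000/3500]
  700 → container 3  [load 3200/3500]
  500 → container 1  [load 3500/3500]
  2700 → container 5 (new)  [load 2700/3500]
5 containers opened.

5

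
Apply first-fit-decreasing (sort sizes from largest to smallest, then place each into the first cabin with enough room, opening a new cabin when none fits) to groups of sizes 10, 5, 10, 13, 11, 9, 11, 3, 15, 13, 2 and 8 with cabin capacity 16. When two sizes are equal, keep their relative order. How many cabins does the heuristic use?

9

Sorted descending: 15, 13, 13, 11, 11, 10, 10, 9, 8, 5, 3, 2.
  15 → cabin 1 (new)  [load 15/16]
  13 → cabin 2 (new)  [load 13/16]
  13 → cabin 3 (new)  [load 13/16]
  11 → cabin 4 (new)  [load 11/16]
  11 → cabin 5 (new)  [load 11/16]
  10 → cabin 6 (new)  [load 10/16]
  10 → cabin 7 (new)  [load 10/16]
  9 → cabin 8 (new)  [load 9/16]
  8 → cabin 9 (new)  [load 8/16]
  5 → cabin 4  [load 16/16]
  3 → cabin 2  [load 16/16]
  2 → cabin 3  [load 15/16]
9 cabins opened.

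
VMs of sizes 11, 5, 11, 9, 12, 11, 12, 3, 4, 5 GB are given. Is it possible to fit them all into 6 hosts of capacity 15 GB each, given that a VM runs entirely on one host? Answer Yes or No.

Total = 83 GB; ⌈83/15⌉ = 6.
The bound of 6 does not rule out 6, but exhaustive search shows no assignment into 6 hosts of capacity 15 GB exists — the minimum is 7.

No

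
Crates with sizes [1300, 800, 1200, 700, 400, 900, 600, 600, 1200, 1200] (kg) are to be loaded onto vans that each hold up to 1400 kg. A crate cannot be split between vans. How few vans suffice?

Total = 1300 + 1200 + 1200 + 1200 + 900 + 800 + 700 + 600 + 600 + 400 = 8900 kg.
Lower bound: ⌈8900/1400⌉ = 7 vans.
A packing using 7 vans:
  van 1: 1300 = 1300
  van 2: 1200 = 1200
  van 3: 1200 = 1200
  van 4: 1200 = 1200
  van 5: 900 + 400 = 1300
  van 6: 800 + 600 = 1400
  van 7: 700 + 600 = 1300
This matches the lower bound, so 7 is optimal.

7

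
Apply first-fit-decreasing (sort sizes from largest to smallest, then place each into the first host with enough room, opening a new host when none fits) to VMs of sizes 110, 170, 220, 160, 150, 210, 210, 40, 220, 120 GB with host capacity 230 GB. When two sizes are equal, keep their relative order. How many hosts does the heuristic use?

Sorted descending: 220, 220, 210, 210, 170, 160, 150, 120, 110, 40.
  220 → host 1 (new)  [load 220/230]
  220 → host 2 (new)  [load 220/230]
  210 → host 3 (new)  [load 210/230]
  210 → host 4 (new)  [load 210/230]
  170 → host 5 (new)  [load 170/230]
  160 → host 6 (new)  [load 160/230]
  150 → host 7 (new)  [load 150/230]
  120 → host 8 (new)  [load 120/230]
  110 → host 8  [load 230/230]
  40 → host 5  [load 210/230]
8 hosts opened.

8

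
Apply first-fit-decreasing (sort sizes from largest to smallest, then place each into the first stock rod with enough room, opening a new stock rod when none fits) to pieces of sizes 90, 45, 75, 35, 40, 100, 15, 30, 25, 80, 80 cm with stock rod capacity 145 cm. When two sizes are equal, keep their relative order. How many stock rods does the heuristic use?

5

Sorted descending: 100, 90, 80, 80, 75, 45, 40, 35, 30, 25, 15.
  100 → stock rod 1 (new)  [load 100/145]
  90 → stock rod 2 (new)  [load 90/145]
  80 → stock rod 3 (new)  [load 80/145]
  80 → stock rod 4 (new)  [load 80/145]
  75 → stock rod 5 (new)  [load 75/145]
  45 → stock rod 1  [load 145/145]
  40 → stock rod 2  [load 130/145]
  35 → stock rod 3  [load 115/145]
  30 → stock rod 3  [load 145/145]
  25 → stock rod 4  [load 105/145]
  15 → stock rod 2  [load 145/145]
5 stock rods opened.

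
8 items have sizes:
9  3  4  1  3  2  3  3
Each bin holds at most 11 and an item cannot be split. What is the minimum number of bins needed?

Total = 9 + 4 + 3 + 3 + 3 + 3 + 2 + 1 = 28.
Lower bound: ⌈28/11⌉ = 3 bins.
A packing using 3 bins:
  bin 1: 9 + 2 = 11
  bin 2: 4 + 3 + 3 + 1 = 11
  bin 3: 3 + 3 = 6
This matches the lower bound, so 3 is optimal.

3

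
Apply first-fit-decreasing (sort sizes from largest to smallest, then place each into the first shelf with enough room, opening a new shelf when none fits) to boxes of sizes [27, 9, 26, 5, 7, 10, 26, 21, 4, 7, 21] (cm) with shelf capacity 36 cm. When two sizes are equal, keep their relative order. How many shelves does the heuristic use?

Sorted descending: 27, 26, 26, 21, 21, 10, 9, 7, 7, 5, 4.
  27 → shelf 1 (new)  [load 27/36]
  26 → shelf 2 (new)  [load 26/36]
  26 → shelf 3 (new)  [load 26/36]
  21 → shelf 4 (new)  [load 21/36]
  21 → shelf 5 (new)  [load 21/36]
  10 → shelf 2  [load 36/36]
  9 → shelf 1  [load 36/36]
  7 → shelf 3  [load 33/36]
  7 → shelf 4  [load 28/36]
  5 → shelf 4  [load 33/36]
  4 → shelf 5  [load 25/36]
5 shelves opened.

5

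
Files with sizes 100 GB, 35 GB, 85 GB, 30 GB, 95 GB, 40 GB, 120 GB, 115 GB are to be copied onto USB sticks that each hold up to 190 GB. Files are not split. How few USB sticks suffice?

4

Total = 120 + 115 + 100 + 95 + 85 + 40 + 35 + 30 = 620 GB.
Lower bound: ⌈620/190⌉ = 4 USB sticks.
A packing using 4 USB sticks:
  USB stick 1: 120 + 40 + 30 = 190
  USB stick 2: 115 + 35 = 150
  USB stick 3: 100 + 85 = 185
  USB stick 4: 95 = 95
This matches the lower bound, so 4 is optimal.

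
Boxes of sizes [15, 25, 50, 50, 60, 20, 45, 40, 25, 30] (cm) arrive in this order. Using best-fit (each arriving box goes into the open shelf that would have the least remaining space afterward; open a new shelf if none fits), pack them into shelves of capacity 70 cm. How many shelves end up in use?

  15 → shelf 1 (new)  [load 15/70]
  25 → shelf 1  [load 40/70]
  50 → shelf 2 (new)  [load 50/70]
  50 → shelf 3 (new)  [load 50/70]
  60 → shelf 4 (new)  [load 60/70]
  20 → shelf 2  [load 70/70]
  45 → shelf 5 (new)  [load 45/70]
  40 → shelf 6 (new)  [load 40/70]
  25 → shelf 5  [load 70/70]
  30 → shelf 1  [load 70/70]
6 shelves opened.

6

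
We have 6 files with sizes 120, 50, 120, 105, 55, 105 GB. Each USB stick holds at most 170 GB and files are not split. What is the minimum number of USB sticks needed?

4

Total = 120 + 120 + 105 + 105 + 55 + 50 = 555 GB.
Lower bound: ⌈555/170⌉ = 4 USB sticks.
A packing using 4 USB sticks:
  USB stick 1: 120 + 50 = 170
  USB stick 2: 120 = 120
  USB stick 3: 105 + 55 = 160
  USB stick 4: 105 = 105
This matches the lower bound, so 4 is optimal.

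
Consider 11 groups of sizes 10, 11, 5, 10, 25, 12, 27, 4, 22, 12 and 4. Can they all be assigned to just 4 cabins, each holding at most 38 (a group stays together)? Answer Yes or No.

Yes

A valid assignment using 4 cabins:
  cabin 1: 27 + 11 = 38
  cabin 2: 25 + 12 = 37
  cabin 3: 22 + 12 + 4 = 38
  cabin 4: 10 + 10 + 5 + 4 = 29
Every load is within 38, so 4 cabins suffice.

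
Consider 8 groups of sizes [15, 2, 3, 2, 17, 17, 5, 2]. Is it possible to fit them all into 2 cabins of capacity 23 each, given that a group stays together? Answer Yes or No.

Total = 63; ⌈63/23⌉ = 3.
At least 3 cabins are required, but only 2 are allowed.

No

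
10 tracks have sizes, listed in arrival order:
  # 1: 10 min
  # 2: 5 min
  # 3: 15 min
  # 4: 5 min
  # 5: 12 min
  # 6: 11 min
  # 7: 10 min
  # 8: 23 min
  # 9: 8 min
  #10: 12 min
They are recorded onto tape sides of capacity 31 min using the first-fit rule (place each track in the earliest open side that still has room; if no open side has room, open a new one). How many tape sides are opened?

4

  10 → side 1 (new)  [load 10/31]
  5 → side 1  [load 15/31]
  15 → side 1  [load 30/31]
  5 → side 2 (new)  [load 5/31]
  12 → side 2  [load 17/31]
  11 → side 2  [load 28/31]
  10 → side 3 (new)  [load 10/31]
  23 → side 4 (new)  [load 23/31]
  8 → side 3  [load 18/31]
  12 → side 3  [load 30/31]
4 tape sides opened.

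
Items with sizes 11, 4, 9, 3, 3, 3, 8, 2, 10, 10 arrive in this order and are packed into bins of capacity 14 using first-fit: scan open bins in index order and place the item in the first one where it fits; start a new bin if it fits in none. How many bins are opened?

  11 → bin 1 (new)  [load 11/14]
  4 → bin 2 (new)  [load 4/14]
  9 → bin 2  [load 13/14]
  3 → bin 1  [load 14/14]
  3 → bin 3 (new)  [load 3/14]
  3 → bin 3  [load 6/14]
  8 → bin 3  [load 14/14]
  2 → bin 4 (new)  [load 2/14]
  10 → bin 4  [load 12/14]
  10 → bin 5 (new)  [load 10/14]
5 bins opened.

5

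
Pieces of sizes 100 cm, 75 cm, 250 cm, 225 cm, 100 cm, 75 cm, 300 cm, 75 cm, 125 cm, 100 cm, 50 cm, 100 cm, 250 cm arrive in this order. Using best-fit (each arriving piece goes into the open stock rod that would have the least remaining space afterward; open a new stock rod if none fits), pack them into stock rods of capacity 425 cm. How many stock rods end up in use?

  100 → stock rod 1 (new)  [load 100/425]
  75 → stock rod 1  [load 175/425]
  250 → stock rod 1  [load 425/425]
  225 → stock rod 2 (new)  [load 225/425]
  100 → stock rod 2  [load 325/425]
  75 → stock rod 2  [load 400/425]
  300 → stock rod 3 (new)  [load 300/425]
  75 → stock rod 3  [load 375/425]
  125 → stock rod 4 (new)  [load 125/425]
  100 → stock rod 4  [load 225/425]
  50 → stock rod 3  [load 425/425]
  100 → stock rod 4  [load 325/425]
  250 → stock rod 5 (new)  [load 250/425]
5 stock rods opened.

5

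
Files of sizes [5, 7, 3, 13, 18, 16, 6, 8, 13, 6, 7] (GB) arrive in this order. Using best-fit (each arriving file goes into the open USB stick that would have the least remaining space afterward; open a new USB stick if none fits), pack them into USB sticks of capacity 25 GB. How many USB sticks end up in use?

  5 → USB stick 1 (new)  [load 5/25]
  7 → USB stick 1  [load 12/25]
  3 → USB stick 1  [load 15/25]
  13 → USB stick 2 (new)  [load 13/25]
  18 → USB stick 3 (new)  [load 18/25]
  16 → USB stick 4 (new)  [load 16/25]
  6 → USB stick 3  [load 24/25]
  8 → USB stick 4  [load 24/25]
  13 → USB stick 5 (new)  [load 13/25]
  6 → USB stick 1  [load 21/25]
  7 → USB stick 2  [load 20/25]
5 USB sticks opened.

5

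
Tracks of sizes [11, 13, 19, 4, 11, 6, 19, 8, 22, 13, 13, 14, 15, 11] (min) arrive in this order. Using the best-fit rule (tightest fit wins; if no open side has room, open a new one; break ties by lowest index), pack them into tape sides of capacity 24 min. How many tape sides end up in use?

9

  11 → side 1 (new)  [load 11/24]
  13 → side 1  [load 24/24]
  19 → side 2 (new)  [load 19/24]
  4 → side 2  [load 23/24]
  11 → side 3 (new)  [load 11/24]
  6 → side 3  [load 17/24]
  19 → side 4 (new)  [load 19/24]
  8 → side 5 (new)  [load 8/24]
  22 → side 6 (new)  [load 22/24]
  13 → side 5  [load 21/24]
  13 → side 7 (new)  [load 13/24]
  14 → side 8 (new)  [load 14/24]
  15 → side 9 (new)  [load 15/24]
  11 → side 7  [load 24/24]
9 tape sides opened.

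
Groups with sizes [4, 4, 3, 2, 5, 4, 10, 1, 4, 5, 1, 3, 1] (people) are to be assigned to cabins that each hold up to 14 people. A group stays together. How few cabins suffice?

4

Total = 10 + 5 + 5 + 4 + 4 + 4 + 4 + 3 + 3 + 2 + 1 + 1 + 1 = 47 people.
Lower bound: ⌈47/14⌉ = 4 cabins.
A packing using 4 cabins:
  cabin 1: 10 + 4 = 14
  cabin 2: 5 + 5 + 4 = 14
  cabin 3: 4 + 4 + 3 + 3 = 14
  cabin 4: 2 + 1 + 1 + 1 = 5
This matches the lower bound, so 4 is optimal.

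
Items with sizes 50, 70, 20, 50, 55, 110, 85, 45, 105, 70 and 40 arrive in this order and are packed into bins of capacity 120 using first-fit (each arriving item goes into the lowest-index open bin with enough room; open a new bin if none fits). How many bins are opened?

  50 → bin 1 (new)  [load 50/120]
  70 → bin 1  [load 120/120]
  20 → bin 2 (new)  [load 20/120]
  50 → bin 2  [load 70/120]
  55 → bin 3 (new)  [load 55/120]
  110 → bin 4 (new)  [load 110/120]
  85 → bin 5 (new)  [load 85/120]
  45 → bin 2  [load 115/120]
  105 → bin 6 (new)  [load 105/120]
  70 → bin 7 (new)  [load 70/120]
  40 → bin 3  [load 95/120]
7 bins opened.

7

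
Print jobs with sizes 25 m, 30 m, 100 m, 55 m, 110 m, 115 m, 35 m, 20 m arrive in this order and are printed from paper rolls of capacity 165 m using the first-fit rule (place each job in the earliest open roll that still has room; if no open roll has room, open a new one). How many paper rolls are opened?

  25 → roll 1 (new)  [load 25/165]
  30 → roll 1  [load 55/165]
  100 → roll 1  [load 155/165]
  55 → roll 2 (new)  [load 55/165]
  110 → roll 2  [load 165/165]
  115 → roll 3 (new)  [load 115/165]
  35 → roll 3  [load 150/165]
  20 → roll 4 (new)  [load 20/165]
4 paper rolls opened.

4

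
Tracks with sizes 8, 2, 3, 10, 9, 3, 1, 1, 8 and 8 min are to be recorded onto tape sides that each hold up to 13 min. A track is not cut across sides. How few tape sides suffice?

5

Total = 10 + 9 + 8 + 8 + 8 + 3 + 3 + 2 + 1 + 1 = 53 min.
Lower bound: ⌈53/13⌉ = 5 tape sides.
A packing using 5 tape sides:
  side 1: 10 + 3 = 13
  side 2: 9 + 3 + 1 = 13
  side 3: 8 + 2 + 1 = 11
  side 4: 8 = 8
  side 5: 8 = 8
This matches the lower bound, so 5 is optimal.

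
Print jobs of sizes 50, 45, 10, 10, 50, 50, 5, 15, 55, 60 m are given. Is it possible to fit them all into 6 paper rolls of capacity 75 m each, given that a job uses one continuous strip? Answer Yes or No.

Yes

A valid assignment using 6 paper rolls:
  roll 1: 60 + 15 = 75
  roll 2: 55 + 10 + 10 = 75
  roll 3: 50 + 5 = 55
  roll 4: 50 = 50
  roll 5: 50 = 50
  roll 6: 45 = 45
Every load is within 75 m, so 6 paper rolls suffice.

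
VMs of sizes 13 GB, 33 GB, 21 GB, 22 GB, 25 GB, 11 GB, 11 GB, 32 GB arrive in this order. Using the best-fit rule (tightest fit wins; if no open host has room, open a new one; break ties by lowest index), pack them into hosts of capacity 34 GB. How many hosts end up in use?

  13 → host 1 (new)  [load 13/34]
  33 → host 2 (new)  [load 33/34]
  21 → host 1  [load 34/34]
  22 → host 3 (new)  [load 22/34]
  25 → host 4 (new)  [load 25/34]
  11 → host 3  [load 33/34]
  11 → host 5 (new)  [load 11/34]
  32 → host 6 (new)  [load 32/34]
6 hosts opened.

6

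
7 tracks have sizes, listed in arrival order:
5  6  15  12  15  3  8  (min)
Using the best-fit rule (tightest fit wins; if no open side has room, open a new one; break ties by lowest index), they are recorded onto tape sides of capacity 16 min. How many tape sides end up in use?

  5 → side 1 (new)  [load 5/16]
  6 → side 1  [load 11/16]
  15 → side 2 (new)  [load 15/16]
  12 → side 3 (new)  [load 12/16]
  15 → side 4 (new)  [load 15/16]
  3 → side 3  [load 15/16]
  8 → side 5 (new)  [load 8/16]
5 tape sides opened.

5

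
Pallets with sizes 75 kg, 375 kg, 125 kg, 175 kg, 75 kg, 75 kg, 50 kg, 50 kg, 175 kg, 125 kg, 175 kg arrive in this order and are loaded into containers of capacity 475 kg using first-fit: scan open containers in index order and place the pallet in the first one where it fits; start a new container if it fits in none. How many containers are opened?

  75 → container 1 (new)  [load 75/475]
  375 → container 1  [load 450/475]
  125 → container 2 (new)  [load 125/475]
  175 → container 2  [load 300/475]
  75 → container 2  [load 375/475]
  75 → container 2  [load 450/475]
  50 → container 3 (new)  [load 50/475]
  50 → container 3  [load 100/475]
  175 → container 3  [load 275/475]
  125 → container 3  [load 400/475]
  175 → container 4 (new)  [load 175/475]
4 containers opened.

4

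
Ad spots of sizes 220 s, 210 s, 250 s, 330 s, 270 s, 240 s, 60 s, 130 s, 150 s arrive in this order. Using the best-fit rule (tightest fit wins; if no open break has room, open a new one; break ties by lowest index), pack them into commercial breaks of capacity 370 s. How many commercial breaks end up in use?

  220 → break 1 (new)  [load 220/370]
  210 → break 2 (new)  [load 210/370]
  250 → break 3 (new)  [load 250/370]
  330 → break 4 (new)  [load 330/370]
  270 → break 5 (new)  [load 270/370]
  240 → break 6 (new)  [load 240/370]
  60 → break 5  [load 330/370]
  130 → break 6  [load 370/370]
  150 → break 1  [load 370/370]
6 commercial breaks opened.

6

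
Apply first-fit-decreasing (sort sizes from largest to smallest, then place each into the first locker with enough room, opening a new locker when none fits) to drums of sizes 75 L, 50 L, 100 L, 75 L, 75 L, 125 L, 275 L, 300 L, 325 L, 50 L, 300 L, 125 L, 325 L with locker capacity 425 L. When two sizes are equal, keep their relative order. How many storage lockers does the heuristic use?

6

Sorted descending: 325, 325, 300, 300, 275, 125, 125, 100, 75, 75, 75, 50, 50.
  325 → locker 1 (new)  [load 325/425]
  325 → locker 2 (new)  [load 325/425]
  300 → locker 3 (new)  [load 300/425]
  300 → locker 4 (new)  [load 300/425]
  275 → locker 5 (new)  [load 275/425]
  125 → locker 3  [load 425/425]
  125 → locker 4  [load 425/425]
  100 → locker 1  [load 425/425]
  75 → locker 2  [load 400/425]
  75 → locker 5  [load 350/425]
  75 → locker 5  [load 425/425]
  50 → locker 6 (new)  [load 50/425]
  50 → locker 6  [load 100/425]
6 storage lockers opened.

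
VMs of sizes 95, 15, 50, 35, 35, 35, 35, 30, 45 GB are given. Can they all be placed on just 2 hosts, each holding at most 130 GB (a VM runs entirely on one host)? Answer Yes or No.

Total = 375 GB; ⌈375/130⌉ = 3.
At least 3 hosts are required, but only 2 are allowed.

No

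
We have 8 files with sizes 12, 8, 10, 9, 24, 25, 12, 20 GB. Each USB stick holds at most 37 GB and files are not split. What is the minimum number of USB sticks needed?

4

Total = 25 + 24 + 20 + 12 + 12 + 10 + 9 + 8 = 120 GB.
Lower bound: ⌈120/37⌉ = 4 USB sticks.
A packing using 4 USB sticks:
  USB stick 1: 25 + 12 = 37
  USB stick 2: 24 + 12 = 36
  USB stick 3: 20 + 10 = 30
  USB stick 4: 9 + 8 = 17
This matches the lower bound, so 4 is optimal.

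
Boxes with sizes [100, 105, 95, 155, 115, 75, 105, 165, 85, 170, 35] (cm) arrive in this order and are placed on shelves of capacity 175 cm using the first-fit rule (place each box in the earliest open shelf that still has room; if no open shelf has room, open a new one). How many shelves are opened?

  100 → shelf 1 (new)  [load 100/175]
  105 → shelf 2 (new)  [load 105/175]
  95 → shelf 3 (new)  [load 95/175]
  155 → shelf 4 (new)  [load 155/175]
  115 → shelf 5 (new)  [load 115/175]
  75 → shelf 1  [load 175/175]
  105 → shelf 6 (new)  [load 105/175]
  165 → shelf 7 (new)  [load 165/175]
  85 → shelf 8 (new)  [load 85/175]
  170 → shelf 9 (new)  [load 170/175]
  35 → shelf 2  [load 140/175]
9 shelves opened.

9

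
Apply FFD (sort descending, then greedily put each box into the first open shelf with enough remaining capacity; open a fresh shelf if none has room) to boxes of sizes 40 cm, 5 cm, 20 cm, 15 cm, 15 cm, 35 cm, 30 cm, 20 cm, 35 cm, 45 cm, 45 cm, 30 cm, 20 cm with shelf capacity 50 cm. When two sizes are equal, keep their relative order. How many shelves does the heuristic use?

8

Sorted descending: 45, 45, 40, 35, 35, 30, 30, 20, 20, 20, 15, 15, 5.
  45 → shelf 1 (new)  [load 45/50]
  45 → shelf 2 (new)  [load 45/50]
  40 → shelf 3 (new)  [load 40/50]
  35 → shelf 4 (new)  [load 35/50]
  35 → shelf 5 (new)  [load 35/50]
  30 → shelf 6 (new)  [load 30/50]
  30 → shelf 7 (new)  [load 30/50]
  20 → shelf 6  [load 50/50]
  20 → shelf 7  [load 50/50]
  20 → shelf 8 (new)  [load 20/50]
  15 → shelf 4  [load 50/50]
  15 → shelf 5  [load 50/50]
  5 → shelf 1  [load 50/50]
8 shelves opened.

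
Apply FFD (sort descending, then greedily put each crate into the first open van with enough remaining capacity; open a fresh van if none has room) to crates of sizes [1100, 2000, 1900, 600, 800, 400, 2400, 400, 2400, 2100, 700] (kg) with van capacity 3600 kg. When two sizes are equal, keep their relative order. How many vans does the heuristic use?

Sorted descending: 2400, 2400, 2100, 2000, 1900, 1100, 800, 700, 600, 400, 400.
  2400 → van 1 (new)  [load 2400/3600]
  2400 → van 2 (new)  [load 2400/3600]
  2100 → van 3 (new)  [load 2100/3600]
  2000 → van 4 (new)  [load 2000/3600]
  1900 → van 5 (new)  [load 1900/3600]
  1100 → van 1  [load 3500/3600]
  800 → van 2  [load 3200/3600]
  700 → van 3  [load 2800/3600]
  600 → van 3  [load 3400/3600]
  400 → van 2  [load 3600/3600]
  400 → van 4  [load 2400/3600]
5 vans opened.

5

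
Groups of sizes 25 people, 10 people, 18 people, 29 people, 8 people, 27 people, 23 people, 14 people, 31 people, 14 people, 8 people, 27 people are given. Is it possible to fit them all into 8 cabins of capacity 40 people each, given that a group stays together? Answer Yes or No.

A valid assignment using 7 cabins:
  cabin 1: 31 + 8 = 39
  cabin 2: 29 + 10 = 39
  cabin 3: 27 + 8 = 35
  cabin 4: 27 = 27
  cabin 5: 25 + 14 = 39
  cabin 6: 23 + 14 = 37
  cabin 7: 18 = 18
That uses only 7 ≤ 8, so 8 cabins are enough.

Yes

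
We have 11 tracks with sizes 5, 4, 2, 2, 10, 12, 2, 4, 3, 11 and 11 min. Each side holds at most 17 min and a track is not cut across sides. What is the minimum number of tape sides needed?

Total = 12 + 11 + 11 + 10 + 5 + 4 + 4 + 3 + 2 + 2 + 2 = 66 min.
Lower bound: ⌈66/17⌉ = 4 tape sides.
A packing using 4 tape sides:
  side 1: 12 + 5 = 17
  side 2: 11 + 4 + 2 = 17
  side 3: 11 + 4 + 2 = 17
  side 4: 10 + 3 + 2 = 15
This matches the lower bound, so 4 is optimal.

4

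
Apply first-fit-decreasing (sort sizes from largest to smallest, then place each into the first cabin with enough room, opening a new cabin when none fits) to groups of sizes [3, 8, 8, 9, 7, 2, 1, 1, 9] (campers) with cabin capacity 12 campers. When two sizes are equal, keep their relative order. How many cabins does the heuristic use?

Sorted descending: 9, 9, 8, 8, 7, 3, 2, 1, 1.
  9 → cabin 1 (new)  [load 9/12]
  9 → cabin 2 (new)  [load 9/12]
  8 → cabin 3 (new)  [load 8/12]
  8 → cabin 4 (new)  [load 8/12]
  7 → cabin 5 (new)  [load 7/12]
  3 → cabin 1  [load 12/12]
  2 → cabin 2  [load 11/12]
  1 → cabin 2  [load 12/12]
  1 → cabin 3  [load 9/12]
5 cabins opened.

5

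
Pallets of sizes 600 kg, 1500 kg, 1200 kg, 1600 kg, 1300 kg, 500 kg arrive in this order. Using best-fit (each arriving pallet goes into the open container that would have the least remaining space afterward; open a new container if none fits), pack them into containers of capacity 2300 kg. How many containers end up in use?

  600 → container 1 (new)  [load 600/2300]
  1500 → container 1  [load 2100/2300]
  1200 → container 2 (new)  [load 1200/2300]
  1600 → container 3 (new)  [load 1600/2300]
  1300 → container 4 (new)  [load 1300/2300]
  500 → container 3  [load 2100/2300]
4 containers opened.

4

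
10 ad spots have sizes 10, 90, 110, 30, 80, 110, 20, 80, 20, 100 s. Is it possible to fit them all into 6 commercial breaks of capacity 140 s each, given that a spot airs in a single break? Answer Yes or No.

A valid assignment using 6 commercial breaks:
  break 1: 110 + 30 = 140
  break 2: 110 + 20 + 10 = 140
  break 3: 100 + 20 = 120
  break 4: 90 = 90
  break 5: 80 = 80
  break 6: 80 = 80
Every load is within 140 s, so 6 commercial breaks suffice.

Yes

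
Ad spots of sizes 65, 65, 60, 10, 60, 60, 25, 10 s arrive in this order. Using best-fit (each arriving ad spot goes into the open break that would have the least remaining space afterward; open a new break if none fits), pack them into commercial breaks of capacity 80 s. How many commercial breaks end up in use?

  65 → break 1 (new)  [load 65/80]
  65 → break 2 (new)  [load 65/80]
  60 → break 3 (new)  [load 60/80]
  10 → break 1  [load 75/80]
  60 → break 4 (new)  [load 60/80]
  60 → break 5 (new)  [load 60/80]
  25 → break 6 (new)  [load 25/80]
  10 → break 2  [load 75/80]
6 commercial breaks opened.

6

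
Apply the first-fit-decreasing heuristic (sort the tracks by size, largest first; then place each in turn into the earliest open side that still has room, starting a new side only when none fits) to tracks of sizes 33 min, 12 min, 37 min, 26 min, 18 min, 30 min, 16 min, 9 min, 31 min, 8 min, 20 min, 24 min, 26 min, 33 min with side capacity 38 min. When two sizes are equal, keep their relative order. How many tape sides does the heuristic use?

10

Sorted descending: 37, 33, 33, 31, 30, 26, 26, 24, 20, 18, 16, 12, 9, 8.
  37 → side 1 (new)  [load 37/38]
  33 → side 2 (new)  [load 33/38]
  33 → side 3 (new)  [load 33/38]
  31 → side 4 (new)  [load 31/38]
  30 → side 5 (new)  [load 30/38]
  26 → side 6 (new)  [load 26/38]
  26 → side 7 (new)  [load 26/38]
  24 → side 8 (new)  [load 24/38]
  20 → side 9 (new)  [load 20/38]
  18 → side 9  [load 38/38]
  16 → side 10 (new)  [load 16/38]
  12 → side 6  [load 38/38]
  9 → side 7  [load 35/38]
  8 → side 5  [load 38/38]
10 tape sides opened.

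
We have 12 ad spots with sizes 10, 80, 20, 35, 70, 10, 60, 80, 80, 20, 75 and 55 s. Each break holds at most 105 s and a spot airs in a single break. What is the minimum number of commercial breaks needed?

7

Total = 80 + 80 + 80 + 75 + 70 + 60 + 55 + 35 + 20 + 20 + 10 + 10 = 595 s.
Lower bound: ⌈595/105⌉ = 6 commercial breaks.
Also, 7 ad spots each exceed 105/2 s, and no two of those can share a break, so at least 7 commercial breaks are needed.
A packing using 7 commercial breaks:
  break 1: 80 + 20 = 100
  break 2: 80 + 20 = 100
  break 3: 80 + 10 + 10 = 100
  break 4: 75 = 75
  break 5: 70 + 35 = 105
  break 6: 60 = 60
  break 7: 55 = 55
This matches the lower bound, so 7 is optimal.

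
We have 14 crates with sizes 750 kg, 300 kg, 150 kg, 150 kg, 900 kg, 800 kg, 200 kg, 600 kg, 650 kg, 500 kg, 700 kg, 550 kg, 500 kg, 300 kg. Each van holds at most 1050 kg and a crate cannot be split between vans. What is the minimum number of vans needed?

Total = 900 + 800 + 750 + 700 + 650 + 600 + 550 + 500 + 500 + 300 + 300 + 200 + 150 + 150 = 7050 kg.
Lower bound: ⌈7050/1050⌉ = 7 vans.
A packing using 8 vans:
  van 1: 900 + 150 = 1050
  van 2: 800 + 200 = 1000
  van 3: 750 + 300 = 1050
  van 4: 700 + 300 = 1000
  van 5: 650 + 150 = 800
  van 6: 600 = 600
  van 7: 550 + 500 = 1050
  van 8: 500 = 500
No arrangement into 7 vans stays within capacity, so 8 is optimal.

8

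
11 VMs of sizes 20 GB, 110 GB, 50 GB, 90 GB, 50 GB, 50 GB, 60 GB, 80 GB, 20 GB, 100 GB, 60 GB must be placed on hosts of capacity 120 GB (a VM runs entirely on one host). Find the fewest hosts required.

Total = 110 + 100 + 90 + 80 + 60 + 60 + 50 + 50 + 50 + 20 + 20 = 690 GB.
Lower bound: ⌈690/120⌉ = 6 hosts.
A packing using 7 hosts:
  host 1: 110 = 110
  host 2: 100 + 20 = 120
  host 3: 90 + 20 = 110
  host 4: 80 = 80
  host 5: 60 + 60 = 120
  host 6: 50 + 50 = 100
  host 7: 50 = 50
No arrangement into 6 hosts stays within capacity, so 7 is optimal.

7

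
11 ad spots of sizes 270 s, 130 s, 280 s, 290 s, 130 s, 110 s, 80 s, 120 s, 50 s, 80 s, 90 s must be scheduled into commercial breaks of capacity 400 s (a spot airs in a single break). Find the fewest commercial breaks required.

Total = 290 + 280 + 270 + 130 + 130 + 120 + 110 + 90 + 80 + 80 + 50 = 1630 s.
Lower bound: ⌈1630/400⌉ = 5 commercial breaks.
A packing using 5 commercial breaks:
  break 1: 290 + 110 = 400
  break 2: 280 + 120 = 400
  break 3: 270 + 130 = 400
  break 4: 130 + 90 + 80 + 80 = 380
  break 5: 50 = 50
This matches the lower bound, so 5 is optimal.

5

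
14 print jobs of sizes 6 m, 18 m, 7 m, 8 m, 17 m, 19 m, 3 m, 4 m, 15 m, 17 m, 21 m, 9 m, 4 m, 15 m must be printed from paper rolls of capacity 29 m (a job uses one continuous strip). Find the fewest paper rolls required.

Total = 21 + 19 + 18 + 17 + 17 + 15 + 15 + 9 + 8 + 7 + 6 + 4 + 4 + 3 = 163 m.
Lower bound: ⌈163/29⌉ = 6 paper rolls.
Also, 7 print jobs each exceed 29/2 m, and no two of those can share a roll, so at least 7 paper rolls are needed.
A packing using 7 paper rolls:
  roll 1: 21 + 8 = 29
  roll 2: 19 + 9 = 28
  roll 3: 18 + 7 + 4 = 29
  roll 4: 17 + 6 + 4 = 27
  roll 5: 17 + 3 = 20
  roll 6: 15 = 15
  roll 7: 15 = 15
This matches the lower bound, so 7 is optimal.

7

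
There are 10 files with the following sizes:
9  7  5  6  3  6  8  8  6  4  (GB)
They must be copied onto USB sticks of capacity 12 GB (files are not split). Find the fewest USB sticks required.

6

Total = 9 + 8 + 8 + 7 + 6 + 6 + 6 + 5 + 4 + 3 = 62 GB.
Lower bound: ⌈62/12⌉ = 6 USB sticks.
A packing using 6 USB sticks:
  USB stick 1: 9 + 3 = 12
  USB stick 2: 8 + 4 = 12
  USB stick 3: 8 = 8
  USB stick 4: 7 + 5 = 12
  USB stick 5: 6 + 6 = 12
  USB stick 6: 6 = 6
This matches the lower bound, so 6 is optimal.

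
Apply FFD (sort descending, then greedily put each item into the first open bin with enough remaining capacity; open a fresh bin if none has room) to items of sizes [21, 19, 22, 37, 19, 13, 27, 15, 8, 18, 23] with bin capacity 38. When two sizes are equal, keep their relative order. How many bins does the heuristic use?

Sorted descending: 37, 27, 23, 22, 21, 19, 19, 18, 15, 13, 8.
  37 → bin 1 (new)  [load 37/38]
  27 → bin 2 (new)  [load 27/38]
  23 → bin 3 (new)  [load 23/38]
  22 → bin 4 (new)  [load 22/38]
  21 → bin 5 (new)  [load 21/38]
  19 → bin 6 (new)  [load 19/38]
  19 → bin 6  [load 38/38]
  18 → bin 7 (new)  [load 18/38]
  15 → bin 3  [load 38/38]
  13 → bin 4  [load 35/38]
  8 → bin 2  [load 35/38]
7 bins opened.

7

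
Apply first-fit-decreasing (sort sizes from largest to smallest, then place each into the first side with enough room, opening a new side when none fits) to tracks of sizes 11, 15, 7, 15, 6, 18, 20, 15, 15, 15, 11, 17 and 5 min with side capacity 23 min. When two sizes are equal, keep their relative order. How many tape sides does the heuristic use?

Sorted descending: 20, 18, 17, 15, 15, 15, 15, 15, 11, 11, 7, 6, 5.
  20 → side 1 (new)  [load 20/23]
  18 → side 2 (new)  [load 18/23]
  17 → side 3 (new)  [load 17/23]
  15 → side 4 (new)  [load 15/23]
  15 → side 5 (new)  [load 15/23]
  15 → side 6 (new)  [load 15/23]
  15 → side 7 (new)  [load 15/23]
  15 → side 8 (new)  [load 15/23]
  11 → side 9 (new)  [load 11/23]
  11 → side 9  [load 22/23]
  7 → side 4  [load 22/23]
  6 → side 3  [load 23/23]
  5 → side 2  [load 23/23]
9 tape sides opened.

9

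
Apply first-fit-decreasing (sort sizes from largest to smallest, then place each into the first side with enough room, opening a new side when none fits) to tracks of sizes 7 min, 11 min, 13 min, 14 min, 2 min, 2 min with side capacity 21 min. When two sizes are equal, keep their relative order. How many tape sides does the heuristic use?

3

Sorted descending: 14, 13, 11, 7, 2, 2.
  14 → side 1 (new)  [load 14/21]
  13 → side 2 (new)  [load 13/21]
  11 → side 3 (new)  [load 11/21]
  7 → side 1  [load 21/21]
  2 → side 2  [load 15/21]
  2 → side 2  [load 17/21]
3 tape sides opened.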